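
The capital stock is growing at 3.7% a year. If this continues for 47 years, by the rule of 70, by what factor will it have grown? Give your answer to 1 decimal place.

≈ 5.6 times

Doubling time ≈ 70/3.7 = 18.92 years.
47 years / 18.92 ≈ 2.48 doublings → factor 2^2.48 ≈ 5.6.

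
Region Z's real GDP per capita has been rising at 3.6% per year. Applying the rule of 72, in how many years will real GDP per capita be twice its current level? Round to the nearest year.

around 20 years

72/3.6 ≈ 20.00, so it doubles roughly every 20 years.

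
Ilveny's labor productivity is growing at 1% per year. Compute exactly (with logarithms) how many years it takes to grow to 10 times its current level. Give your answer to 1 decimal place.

t = ln(10) / ln(1 + 0.01) = 2.3026 / 0.009950 ≈ 231.42.

231.4 years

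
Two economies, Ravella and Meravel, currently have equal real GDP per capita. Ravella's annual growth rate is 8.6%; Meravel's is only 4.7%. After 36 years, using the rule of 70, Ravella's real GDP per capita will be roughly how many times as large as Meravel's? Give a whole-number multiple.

Ravella pulls ahead at 3.9 pp per year, so the ratio doubles every 70/3.9 ≈ 17.95 years.
In 36 years that's 2.01 doublings: 2^2.01 ≈ 4.

around 4 times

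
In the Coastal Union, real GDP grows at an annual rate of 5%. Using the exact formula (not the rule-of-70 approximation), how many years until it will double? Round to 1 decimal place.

t = ln(2) / ln(1 + 0.05) = 0.6931 / 0.048790 ≈ 14.21.

14.2 years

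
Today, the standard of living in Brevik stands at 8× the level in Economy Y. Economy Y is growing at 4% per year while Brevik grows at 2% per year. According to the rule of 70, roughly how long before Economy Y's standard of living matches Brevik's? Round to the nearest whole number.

approximately 105 years

The growth-rate gap is 4% − 2% = 2 percentage points.
So the ratio between them halves every 70/2 ≈ 35.00 years.
An 8× gap closes after 3 halvings: 3 × 35.00 ≈ 105 years.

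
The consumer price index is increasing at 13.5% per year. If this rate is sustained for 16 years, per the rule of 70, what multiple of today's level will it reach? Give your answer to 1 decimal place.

about 8.5 times

Doubles every ≈ 5.19 years (70/13.5).
16 years is 3.08 doublings; 2^3.08 ≈ 8.5×.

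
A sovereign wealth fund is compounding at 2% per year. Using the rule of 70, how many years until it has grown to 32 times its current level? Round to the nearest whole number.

around 175 years

Doubling time ≈ 70/2 = 35.00 years.
Getting to 32× needs 5 doublings: 5 × 35.00 ≈ 175 years.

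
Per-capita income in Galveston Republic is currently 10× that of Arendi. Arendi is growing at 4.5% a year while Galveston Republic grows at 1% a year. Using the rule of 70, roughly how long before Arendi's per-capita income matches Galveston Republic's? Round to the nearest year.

approximately 66 years

Arendi gains on Galveston Republic at 4.5% − 1% = 3.5 points a year.
At that relative rate the gap halves every 70/3.5 ≈ 20.00 years.
A 10× gap takes log₂(10) ≈ 3.32 halvings to close: 3.32 × 20.00 ≈ 66 years.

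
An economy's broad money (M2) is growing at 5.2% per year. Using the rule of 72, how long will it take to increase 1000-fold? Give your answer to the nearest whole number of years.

At 5.2% it doubles every 72/5.2 ≈ 13.85 years.
1000× is log₂ 1000 ≈ 9.97 doublings, so ≈ 9.97 × 13.85 = 138 years.

approximately 138 years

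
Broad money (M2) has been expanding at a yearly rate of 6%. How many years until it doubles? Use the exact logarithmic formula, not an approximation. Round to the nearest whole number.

12 years

t = ln(2) / ln(1 + 0.06) = 0.6931 / 0.058269 ≈ 11.89.
≈ 12 years.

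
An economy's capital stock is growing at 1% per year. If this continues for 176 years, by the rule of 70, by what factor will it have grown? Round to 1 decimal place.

Doubling time ≈ 70/1 = 70.00 years.
176 years / 70.00 ≈ 2.51 doublings → factor 2^2.51 ≈ 5.7.

about 5.7 times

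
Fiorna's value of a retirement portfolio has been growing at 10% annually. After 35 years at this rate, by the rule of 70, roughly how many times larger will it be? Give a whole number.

Doubling time ≈ 70/10 = 7.00 years.
35/7.00 ≈ 5 doublings, so about 2^5 = 32×.

around 32 times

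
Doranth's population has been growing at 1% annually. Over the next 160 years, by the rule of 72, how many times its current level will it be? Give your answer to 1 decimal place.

Doubling time ≈ 72/1 = 72.00 years.
160 years / 72.00 ≈ 2.22 doublings → factor 2^2.22 ≈ 4.7.

around 4.7 times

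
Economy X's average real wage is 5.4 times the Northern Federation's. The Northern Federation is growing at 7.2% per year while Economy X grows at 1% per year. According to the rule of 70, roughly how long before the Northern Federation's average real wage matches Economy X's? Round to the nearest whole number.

The growth-rate gap is 7.2% − 1% = 6.2 percentage points.
So the ratio between them halves every 70/6.2 ≈ 11.29 years.
A 5.4 times gap takes log₂(5.4) ≈ 2.43 halvings to close: 2.43 × 11.29 ≈ 27 years.

approximately 27 years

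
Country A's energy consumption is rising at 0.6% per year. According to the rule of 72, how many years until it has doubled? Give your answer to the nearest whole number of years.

about 120 years

72/0.6 ≈ 120.00, so it doubles roughly every 120 years.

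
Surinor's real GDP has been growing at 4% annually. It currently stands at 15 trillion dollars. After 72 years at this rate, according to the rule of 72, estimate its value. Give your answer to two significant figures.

about 240 trillion dollars

Doubling time ≈ 72/4 = 18.00 years.
72 years is 72/18.00 ≈ 4.00 doublings, a factor of 2^4.00 ≈ 16.00.
15 × 16.00 ≈ 240 trillion dollars.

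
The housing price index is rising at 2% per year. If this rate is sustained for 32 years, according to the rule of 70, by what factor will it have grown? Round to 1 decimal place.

Doubles every ≈ 35.00 years (70/2).
32 years is 0.91 doublings; 2^0.91 ≈ 1.9×.

1.9 times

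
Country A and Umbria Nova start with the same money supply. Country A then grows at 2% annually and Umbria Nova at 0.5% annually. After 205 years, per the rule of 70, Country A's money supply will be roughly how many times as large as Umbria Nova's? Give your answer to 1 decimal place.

Rate gap = 2% − 0.5% = 1.5 points.
The ratio doubles every 70/1.5 ≈ 46.67 years.
205/46.67 ≈ 4.39 doublings → ratio ≈ 2^4.39 ≈ 21.0.

roughly 21.0 times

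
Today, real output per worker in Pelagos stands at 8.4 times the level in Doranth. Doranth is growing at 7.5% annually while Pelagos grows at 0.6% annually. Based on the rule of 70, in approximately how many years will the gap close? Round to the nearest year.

31 years

Doranth gains on Pelagos at 7.5% − 0.6% = 6.9 points a year.
At that relative rate the gap halves every 70/6.9 ≈ 10.14 years.
An 8.4 times gap takes log₂(8.4) ≈ 3.07 halvings to close: 3.07 × 10.14 ≈ 31 years.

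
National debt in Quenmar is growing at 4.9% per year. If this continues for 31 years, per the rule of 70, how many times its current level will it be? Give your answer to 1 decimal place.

Doubling time ≈ 70/4.9 = 14.29 years.
31 years / 14.29 ≈ 2.17 doublings → factor 2^2.17 ≈ 4.5.

approximately 4.5 times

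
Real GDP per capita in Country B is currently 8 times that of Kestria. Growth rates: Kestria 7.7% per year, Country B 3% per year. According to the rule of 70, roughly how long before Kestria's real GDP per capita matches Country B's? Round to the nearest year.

What matters is the difference: 4.7 pp.
Rule of 70 on the gap: the ratio halves every 70/4.7 ≈ 14.89 years.
An 8 times gap closes after 3 halvings: 3 × 14.89 ≈ 45 years.

approximately 45 years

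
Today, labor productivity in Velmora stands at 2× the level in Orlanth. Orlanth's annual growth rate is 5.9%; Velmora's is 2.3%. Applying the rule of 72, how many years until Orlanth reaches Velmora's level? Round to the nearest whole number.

What matters is the difference: 3.6 pp.
Rule of 72 on the gap: the ratio halves every 72/3.6 ≈ 20.00 years.
A 2× gap closes after 1 halving: 1 × 20.00 ≈ 20 years.

roughly 20 years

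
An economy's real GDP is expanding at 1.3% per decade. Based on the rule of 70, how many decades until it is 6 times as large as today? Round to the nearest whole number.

139 decades

Doubling time ≈ 70/1.3 = 53.85 decades.
6× is log₂ 6 ≈ 2.58 doublings, so ≈ 2.58 × 53.85 = 139 decades.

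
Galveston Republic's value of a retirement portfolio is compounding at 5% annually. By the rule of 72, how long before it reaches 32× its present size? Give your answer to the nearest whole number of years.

roughly 72 years

At 5% it doubles every 72/5 ≈ 14.40 years.
Getting to 32× needs 5 doublings: 5 × 14.40 ≈ 72 years.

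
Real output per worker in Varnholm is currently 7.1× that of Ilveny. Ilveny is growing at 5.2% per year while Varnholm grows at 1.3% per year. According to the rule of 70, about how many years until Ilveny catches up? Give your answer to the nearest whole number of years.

What matters is the difference: 3.9 pp.
Rule of 70 on the gap: the ratio halves every 70/3.9 ≈ 17.95 years.
A 7.1× gap takes log₂(7.1) ≈ 2.83 halvings to close: 2.83 × 17.95 ≈ 51 years.

roughly 51 years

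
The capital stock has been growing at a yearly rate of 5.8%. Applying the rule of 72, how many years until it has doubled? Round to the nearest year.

Doubling time ≈ 72 / 5.8 = 12.41 years.

roughly 12 years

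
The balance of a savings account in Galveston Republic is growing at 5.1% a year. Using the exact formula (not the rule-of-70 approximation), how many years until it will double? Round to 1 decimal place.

t = ln(2) / ln(1 + 0.051) = 0.6931 / 0.049742 ≈ 13.93.

13.9 years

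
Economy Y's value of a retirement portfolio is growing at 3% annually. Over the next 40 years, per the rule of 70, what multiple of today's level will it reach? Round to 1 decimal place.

Doubling time ≈ 70/3 = 23.33 years.
40 years / 23.33 ≈ 1.71 doublings → factor 2^1.71 ≈ 3.3.

approximately 3.3 times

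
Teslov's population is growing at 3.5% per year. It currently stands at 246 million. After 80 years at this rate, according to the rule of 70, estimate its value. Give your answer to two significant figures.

about 3900 million

It doubles every 70/3.5 ≈ 20.00 years, so 80 years is 4.00 doublings.
2^4.00 ≈ 16.00; 246 × 16.00 ≈ 3900 million.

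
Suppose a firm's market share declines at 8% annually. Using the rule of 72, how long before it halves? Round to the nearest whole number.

Halving time ≈ 72 / 8 = 9.00 → 9 years.

roughly 9 years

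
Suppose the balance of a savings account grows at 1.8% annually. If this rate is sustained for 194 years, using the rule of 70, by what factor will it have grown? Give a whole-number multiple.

At 1.8% one doubling takes ≈ 38.89 years; 194 years is 5 of them, so ×32.

32 times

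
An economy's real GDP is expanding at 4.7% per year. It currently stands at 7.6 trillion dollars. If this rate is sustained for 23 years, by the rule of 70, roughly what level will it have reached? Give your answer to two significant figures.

Doubling time ≈ 70/4.7 = 14.89 years.
23 years is 23/14.89 ≈ 1.54 doublings, a factor of 2^1.54 ≈ 2.91.
7.6 × 2.91 ≈ 22 trillion dollars.

around 22 trillion dollars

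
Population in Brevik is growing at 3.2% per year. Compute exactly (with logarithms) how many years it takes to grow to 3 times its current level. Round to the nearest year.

t = ln(3) / ln(1 + 0.032) = 1.0986 / 0.031499 ≈ 34.88.
≈ 35 years.

35 years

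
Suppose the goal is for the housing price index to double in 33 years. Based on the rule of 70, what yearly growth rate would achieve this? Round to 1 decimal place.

70 / 33 ≈ 2.12, so about 2.1% per year.

around 2.1%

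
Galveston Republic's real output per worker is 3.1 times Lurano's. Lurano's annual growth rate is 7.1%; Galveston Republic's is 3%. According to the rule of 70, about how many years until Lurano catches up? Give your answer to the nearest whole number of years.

≈ 28 years

What matters is the difference: 4.1 pp.
Rule of 70 on the gap: the ratio halves every 70/4.1 ≈ 17.07 years.
A 3.1 times gap takes log₂(3.1) ≈ 1.63 halvings to close: 1.63 × 17.07 ≈ 28 years.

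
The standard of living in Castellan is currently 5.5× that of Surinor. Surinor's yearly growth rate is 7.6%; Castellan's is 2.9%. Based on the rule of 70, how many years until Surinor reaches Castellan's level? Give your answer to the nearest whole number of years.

≈ 37 years

What matters is the difference: 4.7 pp.
Rule of 70 on the gap: the ratio halves every 70/4.7 ≈ 14.89 years.
A 5.5× gap takes log₂(5.5) ≈ 2.46 halvings to close: 2.46 × 14.89 ≈ 37 years.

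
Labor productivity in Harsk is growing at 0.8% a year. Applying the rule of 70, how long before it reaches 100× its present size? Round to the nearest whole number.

about 581 years

Doubling time ≈ 70/0.8 = 87.50 years.
Reaching 100× takes log₂(100) ≈ 6.64 doublings.
6.64 × 87.50 ≈ 581 years.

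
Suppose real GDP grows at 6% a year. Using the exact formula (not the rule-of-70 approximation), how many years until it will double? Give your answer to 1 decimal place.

t = ln(2) / ln(1 + 0.06) = 0.6931 / 0.058269 ≈ 11.89.

11.9 years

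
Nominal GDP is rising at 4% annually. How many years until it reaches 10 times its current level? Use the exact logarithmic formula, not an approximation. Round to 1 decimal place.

t = ln(10) / ln(1 + 0.04) = 2.3026 / 0.039221 ≈ 58.71.

58.7 years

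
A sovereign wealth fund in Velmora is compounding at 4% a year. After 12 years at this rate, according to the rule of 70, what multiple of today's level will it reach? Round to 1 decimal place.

1.6 times

Doubling time ≈ 70/4 = 17.50 years.
12 years / 17.50 ≈ 0.69 doublings → factor 2^0.69 ≈ 1.6.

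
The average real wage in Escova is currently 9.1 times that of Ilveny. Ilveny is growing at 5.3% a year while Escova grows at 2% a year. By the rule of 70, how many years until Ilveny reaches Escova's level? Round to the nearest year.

68 years

What matters is the difference: 3.3 pp.
Rule of 70 on the gap: the ratio halves every 70/3.3 ≈ 21.21 years.
A 9.1 times gap takes log₂(9.1) ≈ 3.19 halvings to close: 3.19 × 21.21 ≈ 68 years.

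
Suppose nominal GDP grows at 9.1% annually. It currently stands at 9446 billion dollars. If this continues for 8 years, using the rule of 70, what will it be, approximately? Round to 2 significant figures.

It doubles every 70/9.1 ≈ 7.69 years, so 8 years is 1.04 doublings.
2^1.04 ≈ 2.06; 9446 × 2.06 ≈ 19000 billion dollars.

around 19000 billion dollars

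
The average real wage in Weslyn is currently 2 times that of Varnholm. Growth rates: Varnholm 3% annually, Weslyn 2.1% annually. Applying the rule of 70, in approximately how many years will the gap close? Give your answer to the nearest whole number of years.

roughly 78 years

The growth-rate gap is 3% − 2.1% = 0.9 percentage points.
So the ratio between them halves every 70/0.9 ≈ 77.78 years.
A 2 times gap closes after 1 halving: 1 × 77.78 ≈ 78 years.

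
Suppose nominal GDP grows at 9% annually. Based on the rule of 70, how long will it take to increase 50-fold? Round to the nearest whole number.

At 9% it doubles every 70/9 ≈ 7.78 years.
50× is log₂ 50 ≈ 5.64 doublings, so ≈ 5.64 × 7.78 = 44 years.

approximately 44 years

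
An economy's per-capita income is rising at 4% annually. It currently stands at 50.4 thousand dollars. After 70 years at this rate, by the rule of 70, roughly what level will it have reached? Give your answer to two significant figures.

around 810 thousand dollars

It doubles every 70/4 ≈ 17.50 years, so 70 years is 4.00 doublings.
2^4.00 ≈ 16.00; 50.4 × 16.00 ≈ 810 thousand dollars.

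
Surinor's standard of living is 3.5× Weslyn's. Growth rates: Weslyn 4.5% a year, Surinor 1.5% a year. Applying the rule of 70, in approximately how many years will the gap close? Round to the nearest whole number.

What matters is the difference: 3 pp.
Rule of 70 on the gap: the ratio halves every 70/3 ≈ 23.33 years.
A 3.5× gap takes log₂(3.5) ≈ 1.81 halvings to close: 1.81 × 23.33 ≈ 42 years.

42 years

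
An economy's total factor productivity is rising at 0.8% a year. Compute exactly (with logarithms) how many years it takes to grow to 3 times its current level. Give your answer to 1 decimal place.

137.9 years

t = ln(3) / ln(1 + 0.008) = 1.0986 / 0.007968 ≈ 137.88.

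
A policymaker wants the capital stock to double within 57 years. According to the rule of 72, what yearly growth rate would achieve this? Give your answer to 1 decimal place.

72 / 57 ≈ 1.26, so about 1.3% per year.

1.3%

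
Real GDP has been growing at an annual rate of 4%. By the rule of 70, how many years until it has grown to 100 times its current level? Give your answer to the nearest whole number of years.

approximately 116 years

One doubling takes 70/4 = 17.50 years.
Reaching 100× takes log₂(100) ≈ 6.64 doublings.
6.64 × 17.50 ≈ 116 years.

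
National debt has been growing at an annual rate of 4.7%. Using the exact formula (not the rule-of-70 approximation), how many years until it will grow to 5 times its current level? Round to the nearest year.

35 years

t = ln(5) / ln(1 + 0.047) = 1.6094 / 0.045929 ≈ 35.04.
≈ 35 years.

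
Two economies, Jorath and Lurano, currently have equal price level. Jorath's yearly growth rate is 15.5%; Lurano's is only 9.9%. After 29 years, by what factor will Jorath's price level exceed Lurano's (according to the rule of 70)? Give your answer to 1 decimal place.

about 5.0 times

Only the 5.6-point difference matters.
70/5.6 ≈ 12.50 years per doubling of the ratio; 29 years gives 2.32 doublings, so ≈ 5.0×.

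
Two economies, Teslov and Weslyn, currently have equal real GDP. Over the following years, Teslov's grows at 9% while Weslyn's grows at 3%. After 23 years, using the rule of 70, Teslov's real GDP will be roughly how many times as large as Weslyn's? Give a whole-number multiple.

approximately 4 times

Teslov pulls ahead at 6 pp per year, so the ratio doubles every 70/6 ≈ 11.67 years.
In 23 years that's 1.97 doublings: 2^1.97 ≈ 4.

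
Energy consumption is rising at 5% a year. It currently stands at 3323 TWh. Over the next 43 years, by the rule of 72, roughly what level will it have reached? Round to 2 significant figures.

around 26000 TWh

It doubles every 72/5 ≈ 14.40 years, so 43 years is 2.99 doublings.
2^2.99 ≈ 7.94; 3323 × 7.94 ≈ 26000 TWh.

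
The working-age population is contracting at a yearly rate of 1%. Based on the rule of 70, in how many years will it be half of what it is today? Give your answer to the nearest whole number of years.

Halving time ≈ 70 / 1 = 70.00 → 70 years.

roughly 70 years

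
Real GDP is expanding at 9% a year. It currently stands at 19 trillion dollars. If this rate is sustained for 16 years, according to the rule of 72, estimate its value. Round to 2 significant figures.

about 76 trillion dollars

It doubles every 72/9 ≈ 8.00 years, so 16 years is 2.00 doublings.
2^2.00 ≈ 4.00; 19 × 4.00 ≈ 76 trillion dollars.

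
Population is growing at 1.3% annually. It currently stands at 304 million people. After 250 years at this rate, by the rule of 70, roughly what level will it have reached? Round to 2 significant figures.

around 7600 million people

Doubling time ≈ 70/1.3 = 53.85 years.
250 years is 250/53.85 ≈ 4.64 doublings, a factor of 2^4.64 ≈ 24.93.
304 × 24.93 ≈ 7600 million people.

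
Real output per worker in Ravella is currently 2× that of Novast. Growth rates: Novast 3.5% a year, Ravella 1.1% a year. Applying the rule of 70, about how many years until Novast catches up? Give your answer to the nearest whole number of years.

about 29 years

The growth-rate gap is 3.5% − 1.1% = 2.4 percentage points.
So the ratio between them halves every 70/2.4 ≈ 29.17 years.
A 2× gap closes after 1 halving: 1 × 29.17 ≈ 29 years.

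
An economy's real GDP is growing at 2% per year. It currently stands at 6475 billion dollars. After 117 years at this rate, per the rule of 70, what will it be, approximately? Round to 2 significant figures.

about 66000 billion dollars

Doubling time ≈ 70/2 = 35.00 years.
117 years is 117/35.00 ≈ 3.34 doublings, a factor of 2^3.34 ≈ 10.13.
6475 × 10.13 ≈ 66000 billion dollars.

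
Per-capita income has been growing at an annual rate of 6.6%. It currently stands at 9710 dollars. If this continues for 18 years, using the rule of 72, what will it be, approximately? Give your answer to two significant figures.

It doubles every 72/6.6 ≈ 10.91 years, so 18 years is 1.65 doublings.
2^1.65 ≈ 3.14; 9710 × 3.14 ≈ 30000 dollars.

about 30000 dollars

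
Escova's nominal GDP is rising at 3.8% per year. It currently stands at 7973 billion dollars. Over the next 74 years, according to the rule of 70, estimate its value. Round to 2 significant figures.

Doubling time ≈ 70/3.8 = 18.42 years.
74 years is 74/18.42 ≈ 4.02 doublings, a factor of 2^4.02 ≈ 16.22.
7973 × 16.22 ≈ 130000 billion dollars.

around 130000 billion dollars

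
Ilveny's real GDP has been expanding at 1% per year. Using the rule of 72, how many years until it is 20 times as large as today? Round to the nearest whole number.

about 311 years

One doubling takes 72/1 = 72.00 years.
Reaching 20× takes log₂(20) ≈ 4.32 doublings.
4.32 × 72.00 ≈ 311 years.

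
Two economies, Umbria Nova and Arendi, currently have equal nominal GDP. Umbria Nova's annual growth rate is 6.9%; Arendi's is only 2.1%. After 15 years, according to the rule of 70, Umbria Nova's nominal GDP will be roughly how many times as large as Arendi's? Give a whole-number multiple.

2 times

Rate gap = 6.9% − 2.1% = 4.8 points.
The ratio doubles every 70/4.8 ≈ 14.58 years.
15/14.58 ≈ 1.03 doublings → ratio ≈ 2^1.03 ≈ 2.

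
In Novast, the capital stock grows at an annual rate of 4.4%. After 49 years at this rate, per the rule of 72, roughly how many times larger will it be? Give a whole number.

about 8 times

Doubling time ≈ 72/4.4 = 16.36 years.
49/16.36 ≈ 3 doublings, so about 2^3 = 8×.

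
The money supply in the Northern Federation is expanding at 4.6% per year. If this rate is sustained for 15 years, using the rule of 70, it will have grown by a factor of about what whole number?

around 2 times

70/4.6 ≈ 15.22 years per doubling.
15 years fits 1 doubling: 2^1 = 2.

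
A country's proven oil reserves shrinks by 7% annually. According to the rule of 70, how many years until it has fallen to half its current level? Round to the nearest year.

around 10 years

Falling at 7%, it halves about every 70/7 = 10.00 years.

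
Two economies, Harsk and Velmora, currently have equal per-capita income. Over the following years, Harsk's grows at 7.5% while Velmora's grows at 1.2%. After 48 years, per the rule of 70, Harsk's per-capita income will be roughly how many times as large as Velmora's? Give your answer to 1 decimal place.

Harsk pulls ahead at 6.3 pp per year, so the ratio doubles every 70/6.3 ≈ 11.11 years.
In 48 years that's 4.32 doublings: 2^4.32 ≈ 20.0.

≈ 20.0 times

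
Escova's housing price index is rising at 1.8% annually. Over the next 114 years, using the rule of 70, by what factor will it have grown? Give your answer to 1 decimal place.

Doubles every ≈ 38.89 years (70/1.8).
114 years is 2.93 doublings; 2^2.93 ≈ 7.6×.

approximately 7.6 times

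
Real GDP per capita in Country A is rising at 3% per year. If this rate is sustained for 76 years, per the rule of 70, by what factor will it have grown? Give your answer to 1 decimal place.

around 9.6 times

Doubling time ≈ 70/3 = 23.33 years.
76 years / 23.33 ≈ 3.26 doublings → factor 2^3.26 ≈ 9.6.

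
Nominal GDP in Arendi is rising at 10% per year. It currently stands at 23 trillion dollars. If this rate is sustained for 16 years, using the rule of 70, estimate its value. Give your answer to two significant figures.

around 110 trillion dollars

Doubling time ≈ 70/10 = 7.00 years.
16 years is 16/7.00 ≈ 2.29 doublings, a factor of 2^2.29 ≈ 4.89.
23 × 4.89 ≈ 110 trillion dollars.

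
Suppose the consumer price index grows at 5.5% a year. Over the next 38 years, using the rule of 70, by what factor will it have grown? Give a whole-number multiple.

At 5.5% one doubling takes ≈ 12.73 years; 38 years is 3 of them, so ×8.

≈ 8 times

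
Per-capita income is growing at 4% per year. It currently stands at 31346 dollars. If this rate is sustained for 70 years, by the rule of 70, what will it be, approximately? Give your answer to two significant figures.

It doubles every 70/4 ≈ 17.50 years, so 70 years is 4.00 doublings.
2^4.00 ≈ 16.00; 31346 × 16.00 ≈ 500000 dollars.

about 500000 dollars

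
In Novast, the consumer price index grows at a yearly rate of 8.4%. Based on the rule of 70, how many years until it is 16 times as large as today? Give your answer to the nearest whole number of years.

One doubling takes 70/8.4 = 8.33 years.
16 = 2^4, so 4 doublings → 33 years.

≈ 33 years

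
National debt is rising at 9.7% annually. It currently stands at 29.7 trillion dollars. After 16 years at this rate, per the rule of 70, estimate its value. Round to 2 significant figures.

It doubles every 70/9.7 ≈ 7.22 years, so 16 years is 2.22 doublings.
2^2.22 ≈ 4.66; 29.7 × 4.66 ≈ 140 trillion dollars.

140 trillion dollars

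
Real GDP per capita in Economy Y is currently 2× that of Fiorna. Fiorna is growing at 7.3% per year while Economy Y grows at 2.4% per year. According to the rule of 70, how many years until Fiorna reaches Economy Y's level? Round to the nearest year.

approximately 14 years

The growth-rate gap is 7.3% − 2.4% = 4.9 percentage points.
So the ratio between them halves every 70/4.9 ≈ 14.29 years.
A 2× gap closes after 1 halving: 1 × 14.29 ≈ 14 years.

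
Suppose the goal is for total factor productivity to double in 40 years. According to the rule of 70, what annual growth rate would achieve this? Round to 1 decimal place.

≈ 1.8%

70 / 40 ≈ 1.75, so about 1.8% a year.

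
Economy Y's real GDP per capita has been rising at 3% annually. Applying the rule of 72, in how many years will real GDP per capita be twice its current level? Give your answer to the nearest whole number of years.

At 3%, doubling takes about 72/3 = 24.00 years.

roughly 24 years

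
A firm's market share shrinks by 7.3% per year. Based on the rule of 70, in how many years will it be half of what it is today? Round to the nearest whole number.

10 years

Halving time ≈ 70 / 7.3 = 9.59 → 10 years.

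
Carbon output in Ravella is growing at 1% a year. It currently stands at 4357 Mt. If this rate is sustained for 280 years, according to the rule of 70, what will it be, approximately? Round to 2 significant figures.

Doubling time ≈ 70/1 = 70.00 years.
280 years is 280/70.00 ≈ 4.00 doublings, a factor of 2^4.00 ≈ 16.00.
4357 × 16.00 ≈ 70000 Mt.

approximately 70000 Mt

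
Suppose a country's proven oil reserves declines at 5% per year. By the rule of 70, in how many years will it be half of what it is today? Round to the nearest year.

Falling at 5%, it halves about every 70/5 = 14.00 years.

≈ 14 years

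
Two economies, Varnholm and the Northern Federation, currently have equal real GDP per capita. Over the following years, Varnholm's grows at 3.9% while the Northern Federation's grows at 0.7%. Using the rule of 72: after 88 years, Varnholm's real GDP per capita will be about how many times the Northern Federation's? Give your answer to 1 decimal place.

Only the 3.2-point difference matters.
72/3.2 ≈ 22.50 years per doubling of the ratio; 88 years gives 3.91 doublings, so ≈ 15.0×.

15.0 times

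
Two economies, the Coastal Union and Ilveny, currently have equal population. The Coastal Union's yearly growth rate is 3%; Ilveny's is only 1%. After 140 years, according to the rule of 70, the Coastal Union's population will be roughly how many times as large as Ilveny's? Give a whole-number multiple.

around 16 times

Only the 2-point difference matters.
70/2 ≈ 35.00 years per doubling of the ratio; 140 years gives 4.00 doublings, so ≈ 16×.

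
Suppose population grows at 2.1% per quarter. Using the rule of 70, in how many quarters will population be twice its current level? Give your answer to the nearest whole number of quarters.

70/2.1 ≈ 33.33, so it doubles roughly every 33 quarters.

≈ 33 quarters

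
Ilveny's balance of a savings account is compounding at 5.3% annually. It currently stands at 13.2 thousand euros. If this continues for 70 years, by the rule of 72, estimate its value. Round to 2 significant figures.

roughly 470 thousand euros

It doubles every 72/5.3 ≈ 13.58 years, so 70 years is 5.15 doublings.
2^5.15 ≈ 35.51; 13.2 × 35.51 ≈ 470 thousand euros.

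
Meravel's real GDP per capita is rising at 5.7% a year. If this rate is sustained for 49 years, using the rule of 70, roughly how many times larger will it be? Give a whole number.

approximately 16 times

At 5.7% one doubling takes ≈ 12.28 years; 49 years is 4 of them, so ×16.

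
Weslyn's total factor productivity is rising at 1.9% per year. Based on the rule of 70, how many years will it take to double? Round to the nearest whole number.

Doubling time ≈ 70 / 1.9 = 36.84 years.

around 37 years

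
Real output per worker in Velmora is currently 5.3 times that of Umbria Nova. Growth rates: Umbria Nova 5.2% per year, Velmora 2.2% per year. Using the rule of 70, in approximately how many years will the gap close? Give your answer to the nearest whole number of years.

Umbria Nova gains on Velmora at 5.2% − 2.2% = 3 points a year.
At that relative rate the gap halves every 70/3 ≈ 23.33 years.
A 5.3 times gap takes log₂(5.3) ≈ 2.41 halvings to close: 2.41 × 23.33 ≈ 56 years.

roughly 56 years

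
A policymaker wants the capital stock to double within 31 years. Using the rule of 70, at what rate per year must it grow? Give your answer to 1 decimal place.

70 / 31 ≈ 2.26, so about 2.3% per year.

roughly 2.3%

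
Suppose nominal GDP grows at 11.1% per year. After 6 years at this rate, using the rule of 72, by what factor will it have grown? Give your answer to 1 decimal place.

Doubles every ≈ 6.49 years (72/11.1).
6 years is 0.92 doublings; 2^0.92 ≈ 1.9×.

roughly 1.9 times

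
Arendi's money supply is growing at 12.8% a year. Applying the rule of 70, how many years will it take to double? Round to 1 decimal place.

≈ 5.5 years

At 12.8%, doubling takes about 70/12.8 = 5.47 years.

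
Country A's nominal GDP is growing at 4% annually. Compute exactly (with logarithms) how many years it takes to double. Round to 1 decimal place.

t = ln(2) / ln(1 + 0.04) = 0.6931 / 0.039221 ≈ 17.67.

17.7 years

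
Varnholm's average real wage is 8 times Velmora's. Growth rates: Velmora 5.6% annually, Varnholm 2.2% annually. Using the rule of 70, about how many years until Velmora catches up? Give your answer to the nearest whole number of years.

Velmora gains on Varnholm at 5.6% − 2.2% = 3.4 points a year.
At that relative rate the gap halves every 70/3.4 ≈ 20.59 years.
An 8 times gap closes after 3 halvings: 3 × 20.59 ≈ 62 years.

around 62 years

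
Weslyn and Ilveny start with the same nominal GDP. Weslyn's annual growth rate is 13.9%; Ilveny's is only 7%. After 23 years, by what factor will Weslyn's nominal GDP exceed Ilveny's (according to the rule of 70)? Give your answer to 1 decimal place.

around 4.8 times

Rate gap = 13.9% − 7% = 6.9 points.
The ratio doubles every 70/6.9 ≈ 10.14 years.
23/10.14 ≈ 2.27 doublings → ratio ≈ 2^2.27 ≈ 4.8.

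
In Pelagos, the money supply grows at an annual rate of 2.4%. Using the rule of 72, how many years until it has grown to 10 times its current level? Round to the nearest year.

At 2.4% it doubles every 72/2.4 ≈ 30.00 years.
Reaching 10× takes log₂(10) ≈ 3.32 doublings.
3.32 × 30.00 ≈ 100 years.

roughly 100 years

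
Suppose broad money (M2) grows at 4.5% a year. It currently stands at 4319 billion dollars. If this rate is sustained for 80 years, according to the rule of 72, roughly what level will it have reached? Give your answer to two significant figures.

about 140000 billion dollars

Doubling time ≈ 72/4.5 = 16.00 years.
80 years is 80/16.00 ≈ 5.00 doublings, a factor of 2^5.00 ≈ 32.00.
4319 × 32.00 ≈ 140000 billion dollars.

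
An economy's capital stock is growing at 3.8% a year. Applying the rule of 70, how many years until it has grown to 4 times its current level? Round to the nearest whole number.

around 37 years

One doubling takes 70/3.8 = 18.42 years.
Getting to 4× needs 2 doublings: 2 × 18.42 ≈ 37 years.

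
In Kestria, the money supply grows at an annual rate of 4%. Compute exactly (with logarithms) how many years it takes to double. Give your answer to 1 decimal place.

t = ln(2) / ln(1 + 0.04) = 0.6931 / 0.039221 ≈ 17.67.

17.7 years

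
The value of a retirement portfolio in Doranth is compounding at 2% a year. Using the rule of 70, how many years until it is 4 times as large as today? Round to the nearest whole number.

One doubling takes 70/2 = 35.00 years.
4 = 2^2, so 2 doublings → 70 years.

about 70 years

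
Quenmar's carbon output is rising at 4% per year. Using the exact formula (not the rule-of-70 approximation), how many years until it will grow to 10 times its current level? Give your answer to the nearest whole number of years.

t = ln(10) / ln(1 + 0.04) = 2.3026 / 0.039221 ≈ 58.71.
≈ 59 years.

59 years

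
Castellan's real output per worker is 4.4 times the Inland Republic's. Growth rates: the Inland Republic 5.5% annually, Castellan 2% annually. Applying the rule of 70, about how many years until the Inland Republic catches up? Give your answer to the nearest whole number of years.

around 43 years

What matters is the difference: 3.5 pp.
Rule of 70 on the gap: the ratio halves every 70/3.5 ≈ 20.00 years.
A 4.4 times gap takes log₂(4.4) ≈ 2.14 halvings to close: 2.14 × 20.00 ≈ 43 years.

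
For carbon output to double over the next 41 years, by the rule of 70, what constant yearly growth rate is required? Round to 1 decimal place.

around 1.7% per year

70 / 41 ≈ 1.71, so about 1.7% per year.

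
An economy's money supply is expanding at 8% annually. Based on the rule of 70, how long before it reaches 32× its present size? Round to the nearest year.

≈ 44 years

Doubling time ≈ 70/8 = 8.75 years.
32 = 2^5, so 5 doublings → 44 years.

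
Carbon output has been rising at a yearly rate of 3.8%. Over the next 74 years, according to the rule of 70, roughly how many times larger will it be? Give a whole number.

At 3.8% one doubling takes ≈ 18.42 years; 74 years is 4 of them, so ×16.

approximately 16 times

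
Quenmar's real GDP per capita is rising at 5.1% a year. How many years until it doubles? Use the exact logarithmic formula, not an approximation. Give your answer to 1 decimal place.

t = ln(2) / ln(1 + 0.051) = 0.6931 / 0.049742 ≈ 13.93.

13.9 years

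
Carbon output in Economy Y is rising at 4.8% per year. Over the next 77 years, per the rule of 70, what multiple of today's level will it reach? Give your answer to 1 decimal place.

Doubles every ≈ 14.58 years (70/4.8).
77 years is 5.28 doublings; 2^5.28 ≈ 38.9×.

approximately 38.9 times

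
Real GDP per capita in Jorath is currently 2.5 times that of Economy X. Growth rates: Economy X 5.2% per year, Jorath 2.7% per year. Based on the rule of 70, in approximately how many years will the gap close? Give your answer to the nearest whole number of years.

The growth-rate gap is 5.2% − 2.7% = 2.5 percentage points.
So the ratio between them halves every 70/2.5 ≈ 28.00 years.
A 2.5 times gap takes log₂(2.5) ≈ 1.32 halvings to close: 1.32 × 28.00 ≈ 37 years.

37 years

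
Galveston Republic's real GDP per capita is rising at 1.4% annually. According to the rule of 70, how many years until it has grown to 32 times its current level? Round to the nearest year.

Doubling time ≈ 70/1.4 = 50.00 years.
32 = 2^5, so 5 doublings → 250 years.

≈ 250 years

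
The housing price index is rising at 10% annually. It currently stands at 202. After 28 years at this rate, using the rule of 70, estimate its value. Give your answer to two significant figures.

≈ 3200

It doubles every 70/10 ≈ 7.00 years, so 28 years is 4.00 doublings.
2^4.00 ≈ 16.00; 202 × 16.00 ≈ 3200.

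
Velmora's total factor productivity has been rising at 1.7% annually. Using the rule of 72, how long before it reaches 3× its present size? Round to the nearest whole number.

about 67 years

At 1.7% it doubles every 72/1.7 ≈ 42.35 years.
3× is log₂ 3 ≈ 1.58 doublings, so ≈ 1.58 × 42.35 = 67 years.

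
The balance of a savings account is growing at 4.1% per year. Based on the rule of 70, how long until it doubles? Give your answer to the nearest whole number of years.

around 17 years

Doubling time ≈ 70 / 4.1 = 17.07 years.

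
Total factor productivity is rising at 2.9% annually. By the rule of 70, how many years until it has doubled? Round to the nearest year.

≈ 24 years

70/2.9 ≈ 24.14, so it doubles roughly every 24 years.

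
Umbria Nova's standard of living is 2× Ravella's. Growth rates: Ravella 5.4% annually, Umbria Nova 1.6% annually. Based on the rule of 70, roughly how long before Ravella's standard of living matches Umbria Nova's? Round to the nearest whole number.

The growth-rate gap is 5.4% − 1.6% = 3.8 percentage points.
So the ratio between them halves every 70/3.8 ≈ 18.42 years.
A 2× gap closes after 1 halving: 1 × 18.42 ≈ 18 years.

approximately 18 years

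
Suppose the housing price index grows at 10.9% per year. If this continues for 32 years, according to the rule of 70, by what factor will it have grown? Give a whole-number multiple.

Doubling time ≈ 70/10.9 = 6.42 years.
32/6.42 ≈ 5 doublings, so about 2^5 = 32×.

around 32 times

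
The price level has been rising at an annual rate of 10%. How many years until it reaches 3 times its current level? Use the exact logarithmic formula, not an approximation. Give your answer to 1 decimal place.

11.5 years

t = ln(3) / ln(1 + 0.1) = 1.0986 / 0.095310 ≈ 11.53.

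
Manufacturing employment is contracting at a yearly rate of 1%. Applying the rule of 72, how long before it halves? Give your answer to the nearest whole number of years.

around 72 years

Falling at 1%, it halves about every 72/1 = 72.00 years.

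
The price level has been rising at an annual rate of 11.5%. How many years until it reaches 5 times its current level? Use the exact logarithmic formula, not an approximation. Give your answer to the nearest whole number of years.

15 years

t = ln(5) / ln(1 + 0.115) = 1.6094 / 0.108854 ≈ 14.78.
≈ 15 years.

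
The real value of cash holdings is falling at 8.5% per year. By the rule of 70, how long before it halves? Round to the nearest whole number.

Falling at 8.5%, it halves about every 70/8.5 = 8.24 years.

around 8 years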